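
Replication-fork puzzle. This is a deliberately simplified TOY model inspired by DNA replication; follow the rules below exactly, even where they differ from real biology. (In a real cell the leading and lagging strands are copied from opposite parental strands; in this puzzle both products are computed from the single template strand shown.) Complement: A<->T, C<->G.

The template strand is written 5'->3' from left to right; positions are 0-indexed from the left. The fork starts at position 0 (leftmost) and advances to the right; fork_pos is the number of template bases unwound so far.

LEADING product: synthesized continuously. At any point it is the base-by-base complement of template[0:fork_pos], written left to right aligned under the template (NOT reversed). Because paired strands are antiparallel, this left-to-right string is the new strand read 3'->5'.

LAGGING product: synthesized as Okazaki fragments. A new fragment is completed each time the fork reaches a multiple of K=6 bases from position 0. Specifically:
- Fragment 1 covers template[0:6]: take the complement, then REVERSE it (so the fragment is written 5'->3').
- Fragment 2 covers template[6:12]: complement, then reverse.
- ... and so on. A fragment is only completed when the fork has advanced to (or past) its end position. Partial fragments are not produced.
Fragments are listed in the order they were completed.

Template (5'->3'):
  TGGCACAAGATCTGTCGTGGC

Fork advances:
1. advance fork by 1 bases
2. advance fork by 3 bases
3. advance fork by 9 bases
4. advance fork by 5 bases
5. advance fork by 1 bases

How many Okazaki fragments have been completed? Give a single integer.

Answer: 3

Derivation:
Step 1: advance 1 -> fork_pos = 0 + 1 = 1. Next multiple of 6 is 6 (not reached); still 0 fragment(s).
Step 2: advance 3 -> fork_pos = 1 + 3 = 4. Next multiple of 6 is 6 (not reached); still 0 fragment(s).
Step 3: advance 9 -> fork_pos = 4 + 9 = 13. Reached multiple(s) of 6: 6, 12 -> fragments 1-2 completed (2 total).
Step 4: advance 5 -> fork_pos = 13 + 5 = 18. Reached multiple(s) of 6: 18 -> fragment 3 completed (3 total).
Step 5: advance 1 -> fork_pos = 18 + 1 = 19. Next multiple of 6 is 24 (not reached); still 3 fragment(s).
Check: final fork_pos = 19; the multiples of 6 that are <= 19 are 6..18 -> 19 // 6 = 3 completed fragment(s).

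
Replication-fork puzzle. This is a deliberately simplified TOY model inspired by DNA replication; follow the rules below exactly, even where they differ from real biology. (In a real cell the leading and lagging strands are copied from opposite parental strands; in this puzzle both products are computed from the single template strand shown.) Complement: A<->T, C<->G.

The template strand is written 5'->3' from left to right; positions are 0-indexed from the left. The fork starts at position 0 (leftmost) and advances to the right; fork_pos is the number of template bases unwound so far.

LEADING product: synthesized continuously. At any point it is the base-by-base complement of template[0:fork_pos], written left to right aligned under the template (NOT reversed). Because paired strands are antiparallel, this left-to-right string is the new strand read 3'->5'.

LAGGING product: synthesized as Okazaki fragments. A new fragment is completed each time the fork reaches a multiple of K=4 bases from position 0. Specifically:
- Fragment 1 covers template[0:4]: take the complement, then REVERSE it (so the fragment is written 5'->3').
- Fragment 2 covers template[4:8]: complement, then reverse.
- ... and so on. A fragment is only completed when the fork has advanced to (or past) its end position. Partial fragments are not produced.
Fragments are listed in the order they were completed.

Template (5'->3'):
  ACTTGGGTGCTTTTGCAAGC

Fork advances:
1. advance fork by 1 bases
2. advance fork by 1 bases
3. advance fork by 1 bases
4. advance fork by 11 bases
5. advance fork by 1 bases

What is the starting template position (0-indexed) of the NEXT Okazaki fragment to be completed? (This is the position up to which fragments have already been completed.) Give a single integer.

Answer: 12

Derivation:
Step 1: advance 1 -> fork_pos = 0 + 1 = 1. Next multiple of 4 is 4 (not reached); still 0 fragment(s).
Step 2: advance 1 -> fork_pos = 1 + 1 = 2. Next multiple of 4 is 4 (not reached); still 0 fragment(s).
Step 3: advance 1 -> fork_pos = 2 + 1 = 3. Next multiple of 4 is 4 (not reached); still 0 fragment(s).
Step 4: advance 11 -> fork_pos = 3 + 11 = 14. Reached multiple(s) of 4: 4, 8, 12 -> fragments 1-3 completed (3 total).
Step 5: advance 1 -> fork_pos = 14 + 1 = 15. Next multiple of 4 is 16 (not reached); still 3 fragment(s).
3 fragment(s) completed, covering template[0:12] (3 x 4 = 12). The next fragment, fragment 4, covers template[12:16], so it starts at position 12.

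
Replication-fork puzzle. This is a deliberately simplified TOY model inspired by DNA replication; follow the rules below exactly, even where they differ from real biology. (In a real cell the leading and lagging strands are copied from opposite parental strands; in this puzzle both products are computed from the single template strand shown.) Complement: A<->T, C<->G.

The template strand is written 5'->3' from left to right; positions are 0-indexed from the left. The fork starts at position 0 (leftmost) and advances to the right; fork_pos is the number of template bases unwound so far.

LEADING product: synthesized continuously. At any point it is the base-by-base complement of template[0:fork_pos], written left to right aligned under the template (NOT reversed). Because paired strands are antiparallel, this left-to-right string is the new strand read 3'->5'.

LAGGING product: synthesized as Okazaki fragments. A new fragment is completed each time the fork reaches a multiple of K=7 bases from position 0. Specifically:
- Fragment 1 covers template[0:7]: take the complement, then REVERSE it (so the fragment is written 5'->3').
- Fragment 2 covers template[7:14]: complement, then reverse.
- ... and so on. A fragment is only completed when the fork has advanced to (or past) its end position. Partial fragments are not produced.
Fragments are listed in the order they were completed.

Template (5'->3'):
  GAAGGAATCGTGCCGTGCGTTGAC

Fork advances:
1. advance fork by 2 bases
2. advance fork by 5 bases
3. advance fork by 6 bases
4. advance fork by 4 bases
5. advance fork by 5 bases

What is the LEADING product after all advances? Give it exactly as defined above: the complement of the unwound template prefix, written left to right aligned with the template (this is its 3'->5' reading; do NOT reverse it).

Answer: CTTCCTTAGCACGGCACGCAAC

Derivation:
Step 1: advance 2 -> fork_pos = 0 + 2 = 2.
Step 2: advance 5 -> fork_pos = 2 + 5 = 7.
Step 3: advance 6 -> fork_pos = 7 + 6 = 13.
Step 4: advance 4 -> fork_pos = 13 + 4 = 17.
Step 5: advance 5 -> fork_pos = 17 + 5 = 22.
Unwound prefix: template[0:22] = GAAGGAATCGTGCCGTGCGTTG
Complement it base by base (A<->T, C<->G), keeping left-to-right order:
  [0:5] GAAGG -> CTTCC
  [5:10] AATCG -> TTAGC
  [10:15] TGCCG -> ACGGC
  [15:20] TGCGT -> ACGCA
  [20:22] TG -> AC
Concatenate: CTTCCTTAGCACGGCACGCAAC (length 22; written aligned with the template, i.e. 3'->5').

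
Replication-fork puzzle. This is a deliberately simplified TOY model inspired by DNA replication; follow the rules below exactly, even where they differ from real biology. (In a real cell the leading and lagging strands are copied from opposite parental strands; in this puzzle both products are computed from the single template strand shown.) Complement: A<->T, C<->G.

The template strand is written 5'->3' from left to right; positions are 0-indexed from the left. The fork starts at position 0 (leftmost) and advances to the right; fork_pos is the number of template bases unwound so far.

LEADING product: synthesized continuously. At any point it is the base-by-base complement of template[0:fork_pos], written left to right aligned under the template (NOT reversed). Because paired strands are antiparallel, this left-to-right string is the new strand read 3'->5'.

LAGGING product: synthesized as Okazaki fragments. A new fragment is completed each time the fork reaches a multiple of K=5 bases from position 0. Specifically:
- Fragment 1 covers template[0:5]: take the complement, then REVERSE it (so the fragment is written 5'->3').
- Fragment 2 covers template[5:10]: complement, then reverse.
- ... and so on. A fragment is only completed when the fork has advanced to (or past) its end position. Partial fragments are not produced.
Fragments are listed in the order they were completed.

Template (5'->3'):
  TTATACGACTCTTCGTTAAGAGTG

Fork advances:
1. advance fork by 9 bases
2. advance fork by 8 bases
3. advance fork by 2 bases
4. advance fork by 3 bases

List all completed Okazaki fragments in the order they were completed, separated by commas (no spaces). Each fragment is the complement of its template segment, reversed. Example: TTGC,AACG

Answer: TATAA,AGTCG,CGAAG,CTTAA

Derivation:
Step 1: advance 9 -> fork_pos = 0 + 9 = 9. Reached multiple(s) of 5: 5 -> fragment 1 completed (1 total).
Step 2: advance 8 -> fork_pos = 9 + 8 = 17. Reached multiple(s) of 5: 10, 15 -> fragments 2-3 completed (3 total).
Step 3: advance 2 -> fork_pos = 17 + 2 = 19. Next multiple of 5 is 20 (not reached); still 3 fragment(s).
Step 4: advance 3 -> fork_pos = 19 + 3 = 22. Reached multiple(s) of 5: 20 -> fragment 4 completed (4 total).
Final fork_pos = 22, so 4 fragment(s) are complete. Build each: template segment -> complement -> reverse.
Fragment 1: template[0:5] = TTATA -> complement AATAT -> reversed TATAA
Fragment 2: template[5:10] = CGACT -> complement GCTGA -> reversed AGTCG
Fragment 3: template[10:15] = CTTCG -> complement GAAGC -> reversed CGAAG
Fragment 4: template[15:20] = TTAAG -> complement AATTC -> reversed CTTAA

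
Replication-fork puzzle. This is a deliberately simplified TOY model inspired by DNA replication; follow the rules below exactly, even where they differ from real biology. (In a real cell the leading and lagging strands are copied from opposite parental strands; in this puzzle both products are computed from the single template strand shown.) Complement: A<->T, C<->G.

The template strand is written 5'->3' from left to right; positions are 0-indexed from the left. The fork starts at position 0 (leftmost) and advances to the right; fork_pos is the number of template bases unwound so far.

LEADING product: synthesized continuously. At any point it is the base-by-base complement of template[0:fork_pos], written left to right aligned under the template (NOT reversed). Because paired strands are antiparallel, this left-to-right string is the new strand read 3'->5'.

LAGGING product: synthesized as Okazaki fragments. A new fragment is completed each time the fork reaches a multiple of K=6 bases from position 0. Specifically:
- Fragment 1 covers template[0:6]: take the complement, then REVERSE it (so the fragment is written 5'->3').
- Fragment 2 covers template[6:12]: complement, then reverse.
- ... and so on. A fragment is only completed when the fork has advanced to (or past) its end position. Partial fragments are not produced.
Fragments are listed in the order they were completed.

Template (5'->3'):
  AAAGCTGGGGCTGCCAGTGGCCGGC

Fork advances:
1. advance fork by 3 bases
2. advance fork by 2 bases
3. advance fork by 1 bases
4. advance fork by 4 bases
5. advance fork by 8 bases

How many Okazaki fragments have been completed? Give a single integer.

Answer: 3

Derivation:
Step 1: advance 3 -> fork_pos = 0 + 3 = 3. Next multiple of 6 is 6 (not reached); still 0 fragment(s).
Step 2: advance 2 -> fork_pos = 3 + 2 = 5. Next multiple of 6 is 6 (not reached); still 0 fragment(s).
Step 3: advance 1 -> fork_pos = 5 + 1 = 6. Reached multiple(s) of 6: 6 -> fragment 1 completed (1 total).
Step 4: advance 4 -> fork_pos = 6 + 4 = 10. Next multiple of 6 is 12 (not reached); still 1 fragment(s).
Step 5: advance 8 -> fork_pos = 10 + 8 = 18. Reached multiple(s) of 6: 12, 18 -> fragments 2-3 completed (3 total).
Check: final fork_pos = 18; the multiples of 6 that are <= 18 are 6..18 -> 18 // 6 = 3 completed fragment(s).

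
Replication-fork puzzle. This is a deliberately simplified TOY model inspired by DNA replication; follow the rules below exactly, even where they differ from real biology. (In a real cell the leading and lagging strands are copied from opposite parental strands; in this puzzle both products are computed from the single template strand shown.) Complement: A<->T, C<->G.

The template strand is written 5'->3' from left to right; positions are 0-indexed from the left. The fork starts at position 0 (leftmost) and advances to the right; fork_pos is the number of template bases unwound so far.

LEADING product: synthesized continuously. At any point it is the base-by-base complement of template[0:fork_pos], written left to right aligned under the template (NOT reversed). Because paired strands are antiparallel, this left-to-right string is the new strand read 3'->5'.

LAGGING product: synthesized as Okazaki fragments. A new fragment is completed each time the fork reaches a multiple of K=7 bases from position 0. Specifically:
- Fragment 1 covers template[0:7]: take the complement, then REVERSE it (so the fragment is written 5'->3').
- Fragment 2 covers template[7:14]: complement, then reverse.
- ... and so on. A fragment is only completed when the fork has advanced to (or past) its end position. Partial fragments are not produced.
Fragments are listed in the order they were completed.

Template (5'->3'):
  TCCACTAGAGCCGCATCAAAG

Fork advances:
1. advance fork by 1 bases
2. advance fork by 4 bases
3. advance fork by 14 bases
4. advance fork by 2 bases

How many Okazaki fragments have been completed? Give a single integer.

Step 1: advance 1 -> fork_pos = 0 + 1 = 1. Next multiple of 7 is 7 (not reached); still 0 fragment(s).
Step 2: advance 4 -> fork_pos = 1 + 4 = 5. Next multiple of 7 is 7 (not reached); still 0 fragment(s).
Step 3: advance 14 -> fork_pos = 5 + 14 = 19. Reached multiple(s) of 7: 7, 14 -> fragments 1-2 completed (2 total).
Step 4: advance 2 -> fork_pos = 19 + 2 = 21. Reached multiple(s) of 7: 21 -> fragment 3 completed (3 total).
Check: final fork_pos = 21; the multiples of 7 that are <= 21 are 7..21 -> 21 // 7 = 3 completed fragment(s).

Answer: 3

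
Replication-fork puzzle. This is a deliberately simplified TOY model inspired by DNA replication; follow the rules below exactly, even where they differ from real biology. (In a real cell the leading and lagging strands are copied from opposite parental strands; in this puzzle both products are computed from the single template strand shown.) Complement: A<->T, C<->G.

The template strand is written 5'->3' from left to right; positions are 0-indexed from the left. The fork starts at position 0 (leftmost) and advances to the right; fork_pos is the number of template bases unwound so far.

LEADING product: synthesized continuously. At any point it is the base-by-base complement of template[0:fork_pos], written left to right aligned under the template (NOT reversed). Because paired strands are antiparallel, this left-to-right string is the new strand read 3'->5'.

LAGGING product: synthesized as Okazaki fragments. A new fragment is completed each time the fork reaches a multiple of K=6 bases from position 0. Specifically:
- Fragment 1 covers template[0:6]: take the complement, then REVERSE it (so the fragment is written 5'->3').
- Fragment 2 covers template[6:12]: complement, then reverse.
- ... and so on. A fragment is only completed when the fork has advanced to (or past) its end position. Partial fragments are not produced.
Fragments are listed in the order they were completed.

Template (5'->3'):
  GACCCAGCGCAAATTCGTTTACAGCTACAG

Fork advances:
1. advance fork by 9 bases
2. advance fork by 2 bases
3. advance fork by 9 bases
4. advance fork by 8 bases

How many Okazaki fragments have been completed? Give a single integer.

Step 1: advance 9 -> fork_pos = 0 + 9 = 9. Reached multiple(s) of 6: 6 -> fragment 1 completed (1 total).
Step 2: advance 2 -> fork_pos = 9 + 2 = 11. Next multiple of 6 is 12 (not reached); still 1 fragment(s).
Step 3: advance 9 -> fork_pos = 11 + 9 = 20. Reached multiple(s) of 6: 12, 18 -> fragments 2-3 completed (3 total).
Step 4: advance 8 -> fork_pos = 20 + 8 = 28. Reached multiple(s) of 6: 24 -> fragment 4 completed (4 total).
Check: final fork_pos = 28; the multiples of 6 that are <= 28 are 6..24 -> 28 // 6 = 4 completed fragment(s).

Answer: 4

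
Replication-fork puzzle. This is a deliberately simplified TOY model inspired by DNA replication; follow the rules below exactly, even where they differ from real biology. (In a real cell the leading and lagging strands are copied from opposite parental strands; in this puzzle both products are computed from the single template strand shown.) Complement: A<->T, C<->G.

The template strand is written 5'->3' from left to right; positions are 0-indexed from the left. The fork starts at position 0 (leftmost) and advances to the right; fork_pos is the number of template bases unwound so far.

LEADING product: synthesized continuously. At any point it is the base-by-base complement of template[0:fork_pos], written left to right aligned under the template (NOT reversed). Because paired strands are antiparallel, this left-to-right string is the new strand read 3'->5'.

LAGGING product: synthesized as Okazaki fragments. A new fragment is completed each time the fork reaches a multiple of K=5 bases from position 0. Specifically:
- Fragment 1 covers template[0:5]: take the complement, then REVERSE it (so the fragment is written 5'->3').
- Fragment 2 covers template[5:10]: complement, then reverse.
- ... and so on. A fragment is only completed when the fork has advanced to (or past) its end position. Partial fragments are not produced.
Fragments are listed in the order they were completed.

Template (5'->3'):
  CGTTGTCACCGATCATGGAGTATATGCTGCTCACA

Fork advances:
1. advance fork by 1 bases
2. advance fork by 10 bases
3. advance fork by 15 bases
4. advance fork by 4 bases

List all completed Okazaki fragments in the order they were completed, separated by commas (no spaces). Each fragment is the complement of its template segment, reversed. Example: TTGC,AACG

Answer: CAACG,GGTGA,TGATC,CTCCA,ATATA,GCAGC

Derivation:
Step 1: advance 1 -> fork_pos = 0 + 1 = 1. Next multiple of 5 is 5 (not reached); still 0 fragment(s).
Step 2: advance 10 -> fork_pos = 1 + 10 = 11. Reached multiple(s) of 5: 5, 10 -> fragments 1-2 completed (2 total).
Step 3: advance 15 -> fork_pos = 11 + 15 = 26. Reached multiple(s) of 5: 15, 20, 25 -> fragments 3-5 completed (5 total).
Step 4: advance 4 -> fork_pos = 26 + 4 = 30. Reached multiple(s) of 5: 30 -> fragment 6 completed (6 total).
Final fork_pos = 30, so 6 fragment(s) are complete. Build each: template segment -> complement -> reverse.
Fragment 1: template[0:5] = CGTTG -> complement GCAAC -> reversed CAACG
Fragment 2: template[5:10] = TCACC -> complement AGTGG -> reversed GGTGA
Fragment 3: template[10:15] = GATCA -> complement CTAGT -> reversed TGATC
Fragment 4: template[15:20] = TGGAG -> complement ACCTC -> reversed CTCCA
Fragment 5: template[20:25] = TATAT -> complement ATATA -> reversed ATATA
Fragment 6: template[25:30] = GCTGC -> complement CGACG -> reversed GCAGC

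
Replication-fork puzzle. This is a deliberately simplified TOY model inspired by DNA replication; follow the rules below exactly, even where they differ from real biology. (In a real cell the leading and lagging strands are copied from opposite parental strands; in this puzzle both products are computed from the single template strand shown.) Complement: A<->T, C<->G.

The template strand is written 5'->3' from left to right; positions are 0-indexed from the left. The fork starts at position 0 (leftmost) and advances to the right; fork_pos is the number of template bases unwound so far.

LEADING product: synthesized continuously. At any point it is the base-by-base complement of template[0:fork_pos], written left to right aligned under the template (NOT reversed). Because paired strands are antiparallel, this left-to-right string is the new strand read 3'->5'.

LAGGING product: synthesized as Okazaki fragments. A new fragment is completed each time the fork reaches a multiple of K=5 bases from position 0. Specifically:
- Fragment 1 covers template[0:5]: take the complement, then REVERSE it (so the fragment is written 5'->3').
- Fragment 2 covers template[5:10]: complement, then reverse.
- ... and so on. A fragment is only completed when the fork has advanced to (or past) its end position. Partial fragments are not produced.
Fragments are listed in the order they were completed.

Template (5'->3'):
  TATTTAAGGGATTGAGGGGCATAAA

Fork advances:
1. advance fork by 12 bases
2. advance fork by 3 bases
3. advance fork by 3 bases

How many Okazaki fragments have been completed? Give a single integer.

Answer: 3

Derivation:
Step 1: advance 12 -> fork_pos = 0 + 12 = 12. Reached multiple(s) of 5: 5, 10 -> fragments 1-2 completed (2 total).
Step 2: advance 3 -> fork_pos = 12 + 3 = 15. Reached multiple(s) of 5: 15 -> fragment 3 completed (3 total).
Step 3: advance 3 -> fork_pos = 15 + 3 = 18. Next multiple of 5 is 20 (not reached); still 3 fragment(s).
Check: final fork_pos = 18; the multiples of 5 that are <= 18 are 5..15 -> 18 // 5 = 3 completed fragment(s).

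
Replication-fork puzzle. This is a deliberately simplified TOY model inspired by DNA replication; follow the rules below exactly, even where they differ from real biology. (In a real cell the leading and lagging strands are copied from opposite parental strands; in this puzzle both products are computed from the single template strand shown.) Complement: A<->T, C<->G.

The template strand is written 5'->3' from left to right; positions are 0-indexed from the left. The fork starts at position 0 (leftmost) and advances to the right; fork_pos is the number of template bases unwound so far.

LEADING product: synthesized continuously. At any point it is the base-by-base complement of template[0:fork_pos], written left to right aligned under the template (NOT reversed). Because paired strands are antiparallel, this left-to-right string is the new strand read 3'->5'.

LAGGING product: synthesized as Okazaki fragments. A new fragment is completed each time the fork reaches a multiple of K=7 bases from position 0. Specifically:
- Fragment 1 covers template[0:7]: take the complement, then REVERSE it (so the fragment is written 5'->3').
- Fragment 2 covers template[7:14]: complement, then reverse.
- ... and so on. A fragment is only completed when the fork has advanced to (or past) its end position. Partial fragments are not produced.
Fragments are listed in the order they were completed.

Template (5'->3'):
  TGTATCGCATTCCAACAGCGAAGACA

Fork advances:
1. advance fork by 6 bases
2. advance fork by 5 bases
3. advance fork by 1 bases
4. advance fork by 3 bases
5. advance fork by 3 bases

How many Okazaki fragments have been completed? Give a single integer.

Step 1: advance 6 -> fork_pos = 0 + 6 = 6. Next multiple of 7 is 7 (not reached); still 0 fragment(s).
Step 2: advance 5 -> fork_pos = 6 + 5 = 11. Reached multiple(s) of 7: 7 -> fragment 1 completed (1 total).
Step 3: advance 1 -> fork_pos = 11 + 1 = 12. Next multiple of 7 is 14 (not reached); still 1 fragment(s).
Step 4: advance 3 -> fork_pos = 12 + 3 = 15. Reached multiple(s) of 7: 14 -> fragment 2 completed (2 total).
Step 5: advance 3 -> fork_pos = 15 + 3 = 18. Next multiple of 7 is 21 (not reached); still 2 fragment(s).
Check: final fork_pos = 18; the multiples of 7 that are <= 18 are 7..14 -> 18 // 7 = 2 completed fragment(s).

Answer: 2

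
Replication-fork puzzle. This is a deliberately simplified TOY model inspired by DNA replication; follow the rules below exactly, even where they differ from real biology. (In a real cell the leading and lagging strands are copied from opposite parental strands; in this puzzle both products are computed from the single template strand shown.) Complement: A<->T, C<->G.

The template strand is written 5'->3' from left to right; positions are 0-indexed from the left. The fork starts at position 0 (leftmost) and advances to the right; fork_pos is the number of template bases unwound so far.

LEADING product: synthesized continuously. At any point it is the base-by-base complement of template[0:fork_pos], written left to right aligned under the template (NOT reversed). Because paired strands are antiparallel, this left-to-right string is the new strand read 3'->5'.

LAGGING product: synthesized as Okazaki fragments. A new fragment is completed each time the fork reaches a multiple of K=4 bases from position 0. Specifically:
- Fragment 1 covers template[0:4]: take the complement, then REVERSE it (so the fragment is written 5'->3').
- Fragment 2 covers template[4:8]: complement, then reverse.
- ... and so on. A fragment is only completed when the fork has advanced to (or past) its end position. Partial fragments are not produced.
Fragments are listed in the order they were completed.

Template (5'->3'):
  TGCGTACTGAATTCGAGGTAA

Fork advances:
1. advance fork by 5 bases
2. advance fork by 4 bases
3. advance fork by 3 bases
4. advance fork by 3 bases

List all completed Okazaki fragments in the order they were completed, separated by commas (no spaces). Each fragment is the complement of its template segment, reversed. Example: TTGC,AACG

Step 1: advance 5 -> fork_pos = 0 + 5 = 5. Reached multiple(s) of 4: 4 -> fragment 1 completed (1 total).
Step 2: advance 4 -> fork_pos = 5 + 4 = 9. Reached multiple(s) of 4: 8 -> fragment 2 completed (2 total).
Step 3: advance 3 -> fork_pos = 9 + 3 = 12. Reached multiple(s) of 4: 12 -> fragment 3 completed (3 total).
Step 4: advance 3 -> fork_pos = 12 + 3 = 15. Next multiple of 4 is 16 (not reached); still 3 fragment(s).
Final fork_pos = 15, so 3 fragment(s) are complete. Build each: template segment -> complement -> reverse.
Fragment 1: template[0:4] = TGCG -> complement ACGC -> reversed CGCA
Fragment 2: template[4:8] = TACT -> complement ATGA -> reversed AGTA
Fragment 3: template[8:12] = GAAT -> complement CTTA -> reversed ATTC

Answer: CGCA,AGTA,ATTC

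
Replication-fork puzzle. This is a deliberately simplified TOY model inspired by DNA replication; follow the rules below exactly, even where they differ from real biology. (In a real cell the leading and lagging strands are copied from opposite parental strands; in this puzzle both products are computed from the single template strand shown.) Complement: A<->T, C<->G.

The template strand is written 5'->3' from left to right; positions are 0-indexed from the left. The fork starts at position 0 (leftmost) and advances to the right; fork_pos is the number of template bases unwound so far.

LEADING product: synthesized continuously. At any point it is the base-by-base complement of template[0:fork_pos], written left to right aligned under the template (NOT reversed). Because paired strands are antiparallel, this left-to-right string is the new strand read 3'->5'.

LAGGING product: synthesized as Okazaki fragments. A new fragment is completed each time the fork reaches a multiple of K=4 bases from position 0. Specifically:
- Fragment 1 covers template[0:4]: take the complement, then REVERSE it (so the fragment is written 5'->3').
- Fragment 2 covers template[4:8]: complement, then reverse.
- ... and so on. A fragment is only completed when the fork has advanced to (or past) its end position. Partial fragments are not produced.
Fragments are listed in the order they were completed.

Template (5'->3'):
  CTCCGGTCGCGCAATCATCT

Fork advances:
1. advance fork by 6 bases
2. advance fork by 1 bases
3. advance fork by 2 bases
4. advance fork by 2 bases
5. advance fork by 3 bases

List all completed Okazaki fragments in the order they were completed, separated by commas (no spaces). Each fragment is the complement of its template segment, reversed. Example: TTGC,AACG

Step 1: advance 6 -> fork_pos = 0 + 6 = 6. Reached multiple(s) of 4: 4 -> fragment 1 completed (1 total).
Step 2: advance 1 -> fork_pos = 6 + 1 = 7. Next multiple of 4 is 8 (not reached); still 1 fragment(s).
Step 3: advance 2 -> fork_pos = 7 + 2 = 9. Reached multiple(s) of 4: 8 -> fragment 2 completed (2 total).
Step 4: advance 2 -> fork_pos = 9 + 2 = 11. Next multiple of 4 is 12 (not reached); still 2 fragment(s).
Step 5: advance 3 -> fork_pos = 11 + 3 = 14. Reached multiple(s) of 4: 12 -> fragment 3 completed (3 total).
Final fork_pos = 14, so 3 fragment(s) are complete. Build each: template segment -> complement -> reverse.
Fragment 1: template[0:4] = CTCC -> complement GAGG -> reversed GGAG
Fragment 2: template[4:8] = GGTC -> complement CCAG -> reversed GACC
Fragment 3: template[8:12] = GCGC -> complement CGCG -> reversed GCGC

Answer: GGAG,GACC,GCGC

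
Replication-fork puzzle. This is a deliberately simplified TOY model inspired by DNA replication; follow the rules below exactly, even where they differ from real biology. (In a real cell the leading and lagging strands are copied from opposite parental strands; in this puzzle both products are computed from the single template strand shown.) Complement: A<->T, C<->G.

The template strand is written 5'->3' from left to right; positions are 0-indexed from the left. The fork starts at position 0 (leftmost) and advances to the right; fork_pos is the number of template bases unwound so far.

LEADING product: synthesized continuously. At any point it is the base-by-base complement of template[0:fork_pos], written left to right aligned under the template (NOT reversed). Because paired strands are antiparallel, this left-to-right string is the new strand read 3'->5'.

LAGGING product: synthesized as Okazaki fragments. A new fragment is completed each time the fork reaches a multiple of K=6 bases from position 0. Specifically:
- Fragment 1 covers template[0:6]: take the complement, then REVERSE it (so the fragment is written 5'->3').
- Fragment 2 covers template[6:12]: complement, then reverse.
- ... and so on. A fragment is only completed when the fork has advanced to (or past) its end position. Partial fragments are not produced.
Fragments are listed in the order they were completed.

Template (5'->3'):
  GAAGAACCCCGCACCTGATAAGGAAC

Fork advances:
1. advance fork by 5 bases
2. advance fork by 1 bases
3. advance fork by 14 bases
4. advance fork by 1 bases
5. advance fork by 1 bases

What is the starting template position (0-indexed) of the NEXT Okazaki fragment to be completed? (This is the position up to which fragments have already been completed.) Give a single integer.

Step 1: advance 5 -> fork_pos = 0 + 5 = 5. Next multiple of 6 is 6 (not reached); still 0 fragment(s).
Step 2: advance 1 -> fork_pos = 5 + 1 = 6. Reached multiple(s) of 6: 6 -> fragment 1 completed (1 total).
Step 3: advance 14 -> fork_pos = 6 + 14 = 20. Reached multiple(s) of 6: 12, 18 -> fragments 2-3 completed (3 total).
Step 4: advance 1 -> fork_pos = 20 + 1 = 21. Next multiple of 6 is 24 (not reached); still 3 fragment(s).
Step 5: advance 1 -> fork_pos = 21 + 1 = 22. Next multiple of 6 is 24 (not reached); still 3 fragment(s).
3 fragment(s) completed, covering template[0:18] (3 x 6 = 18). The next fragment, fragment 4, covers template[18:24], so it starts at position 18.

Answer: 18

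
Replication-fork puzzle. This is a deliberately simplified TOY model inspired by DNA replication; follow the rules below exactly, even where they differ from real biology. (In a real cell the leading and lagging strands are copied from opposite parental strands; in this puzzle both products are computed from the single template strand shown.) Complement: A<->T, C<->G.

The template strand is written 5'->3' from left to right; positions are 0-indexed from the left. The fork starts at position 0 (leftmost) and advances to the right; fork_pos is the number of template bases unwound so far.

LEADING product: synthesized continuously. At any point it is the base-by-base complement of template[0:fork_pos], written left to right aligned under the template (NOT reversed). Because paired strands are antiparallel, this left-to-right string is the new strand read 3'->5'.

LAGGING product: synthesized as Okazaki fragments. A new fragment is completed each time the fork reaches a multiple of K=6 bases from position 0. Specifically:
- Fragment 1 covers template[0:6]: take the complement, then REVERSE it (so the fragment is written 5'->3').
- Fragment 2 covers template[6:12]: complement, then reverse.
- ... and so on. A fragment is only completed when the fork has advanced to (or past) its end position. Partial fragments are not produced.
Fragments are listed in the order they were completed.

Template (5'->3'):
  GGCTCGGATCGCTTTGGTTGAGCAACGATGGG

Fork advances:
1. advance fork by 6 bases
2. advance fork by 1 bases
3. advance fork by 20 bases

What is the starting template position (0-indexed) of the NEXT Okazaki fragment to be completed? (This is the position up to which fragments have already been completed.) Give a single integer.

Step 1: advance 6 -> fork_pos = 0 + 6 = 6. Reached multiple(s) of 6: 6 -> fragment 1 completed (1 total).
Step 2: advance 1 -> fork_pos = 6 + 1 = 7. Next multiple of 6 is 12 (not reached); still 1 fragment(s).
Step 3: advance 20 -> fork_pos = 7 + 20 = 27. Reached multiple(s) of 6: 12, 18, 24 -> fragments 2-4 completed (4 total).
4 fragment(s) completed, covering template[0:24] (4 x 6 = 24). The next fragment, fragment 5, covers template[24:30], so it starts at position 24.

Answer: 24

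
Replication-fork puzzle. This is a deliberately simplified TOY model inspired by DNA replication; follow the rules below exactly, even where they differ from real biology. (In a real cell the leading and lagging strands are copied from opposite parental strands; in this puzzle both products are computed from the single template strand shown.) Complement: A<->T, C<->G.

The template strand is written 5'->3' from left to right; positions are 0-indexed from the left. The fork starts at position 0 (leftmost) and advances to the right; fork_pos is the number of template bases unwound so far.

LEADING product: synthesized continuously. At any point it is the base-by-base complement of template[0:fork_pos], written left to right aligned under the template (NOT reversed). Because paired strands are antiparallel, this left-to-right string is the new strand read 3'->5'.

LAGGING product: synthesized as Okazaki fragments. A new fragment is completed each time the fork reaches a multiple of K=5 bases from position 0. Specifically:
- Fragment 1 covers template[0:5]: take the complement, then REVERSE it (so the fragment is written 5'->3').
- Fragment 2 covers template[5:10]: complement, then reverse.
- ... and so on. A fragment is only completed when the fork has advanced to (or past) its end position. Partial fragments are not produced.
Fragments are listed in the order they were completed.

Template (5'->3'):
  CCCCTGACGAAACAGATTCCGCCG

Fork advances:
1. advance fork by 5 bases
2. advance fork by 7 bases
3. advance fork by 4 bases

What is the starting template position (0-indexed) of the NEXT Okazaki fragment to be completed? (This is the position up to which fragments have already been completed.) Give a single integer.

Answer: 15

Derivation:
Step 1: advance 5 -> fork_pos = 0 + 5 = 5. Reached multiple(s) of 5: 5 -> fragment 1 completed (1 total).
Step 2: advance 7 -> fork_pos = 5 + 7 = 12. Reached multiple(s) of 5: 10 -> fragment 2 completed (2 total).
Step 3: advance 4 -> fork_pos = 12 + 4 = 16. Reached multiple(s) of 5: 15 -> fragment 3 completed (3 total).
3 fragment(s) completed, covering template[0:15] (3 x 5 = 15). The next fragment, fragment 4, covers template[15:20], so it starts at position 15.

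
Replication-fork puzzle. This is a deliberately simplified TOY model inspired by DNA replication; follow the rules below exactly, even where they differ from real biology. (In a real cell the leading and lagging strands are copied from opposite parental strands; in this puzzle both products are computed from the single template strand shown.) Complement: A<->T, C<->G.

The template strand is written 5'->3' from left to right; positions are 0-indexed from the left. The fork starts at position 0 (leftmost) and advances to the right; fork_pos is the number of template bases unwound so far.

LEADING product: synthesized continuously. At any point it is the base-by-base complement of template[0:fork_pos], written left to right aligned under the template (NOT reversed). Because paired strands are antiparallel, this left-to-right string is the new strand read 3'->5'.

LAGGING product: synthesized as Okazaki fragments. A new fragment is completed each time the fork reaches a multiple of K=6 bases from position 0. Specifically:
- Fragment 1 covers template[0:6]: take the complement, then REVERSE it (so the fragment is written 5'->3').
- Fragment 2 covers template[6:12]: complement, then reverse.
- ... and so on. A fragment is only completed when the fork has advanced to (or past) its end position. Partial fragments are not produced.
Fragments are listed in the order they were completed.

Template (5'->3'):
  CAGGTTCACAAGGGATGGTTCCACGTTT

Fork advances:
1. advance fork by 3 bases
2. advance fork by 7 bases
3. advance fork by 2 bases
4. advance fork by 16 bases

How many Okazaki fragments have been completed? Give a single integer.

Step 1: advance 3 -> fork_pos = 0 + 3 = 3. Next multiple of 6 is 6 (not reached); still 0 fragment(s).
Step 2: advance 7 -> fork_pos = 3 + 7 = 10. Reached multiple(s) of 6: 6 -> fragment 1 completed (1 total).
Step 3: advance 2 -> fork_pos = 10 + 2 = 12. Reached multiple(s) of 6: 12 -> fragment 2 completed (2 total).
Step 4: advance 16 -> fork_pos = 12 + 16 = 28. Reached multiple(s) of 6: 18, 24 -> fragments 3-4 completed (4 total).
Check: final fork_pos = 28; the multiples of 6 that are <= 28 are 6..24 -> 28 // 6 = 4 completed fragment(s).

Answer: 4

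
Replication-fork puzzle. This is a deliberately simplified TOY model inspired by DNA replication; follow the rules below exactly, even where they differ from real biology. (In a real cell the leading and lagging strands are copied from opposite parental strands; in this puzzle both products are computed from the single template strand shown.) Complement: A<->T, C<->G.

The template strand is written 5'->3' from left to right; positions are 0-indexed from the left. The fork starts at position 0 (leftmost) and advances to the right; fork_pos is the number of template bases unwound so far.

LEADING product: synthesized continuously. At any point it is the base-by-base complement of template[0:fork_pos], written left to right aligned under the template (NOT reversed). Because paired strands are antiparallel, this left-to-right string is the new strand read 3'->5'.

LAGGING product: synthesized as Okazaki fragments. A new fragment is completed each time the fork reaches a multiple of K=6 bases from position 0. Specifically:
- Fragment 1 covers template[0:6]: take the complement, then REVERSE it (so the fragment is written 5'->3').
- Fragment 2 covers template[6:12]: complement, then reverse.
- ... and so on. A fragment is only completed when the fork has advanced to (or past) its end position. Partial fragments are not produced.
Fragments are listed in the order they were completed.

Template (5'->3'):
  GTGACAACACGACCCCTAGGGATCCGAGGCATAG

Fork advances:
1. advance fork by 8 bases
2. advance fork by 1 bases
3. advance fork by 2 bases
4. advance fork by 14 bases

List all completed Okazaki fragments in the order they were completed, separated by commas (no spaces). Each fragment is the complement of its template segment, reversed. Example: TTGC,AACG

Answer: TGTCAC,TCGTGT,TAGGGG,GATCCC

Derivation:
Step 1: advance 8 -> fork_pos = 0 + 8 = 8. Reached multiple(s) of 6: 6 -> fragment 1 completed (1 total).
Step 2: advance 1 -> fork_pos = 8 + 1 = 9. Next multiple of 6 is 12 (not reached); still 1 fragment(s).
Step 3: advance 2 -> fork_pos = 9 + 2 = 11. Next multiple of 6 is 12 (not reached); still 1 fragment(s).
Step 4: advance 14 -> fork_pos = 11 + 14 = 25. Reached multiple(s) of 6: 12, 18, 24 -> fragments 2-4 completed (4 total).
Final fork_pos = 25, so 4 fragment(s) are complete. Build each: template segment -> complement -> reverse.
Fragment 1: template[0:6] = GTGACA -> complement CACTGT -> reversed TGTCAC
Fragment 2: template[6:12] = ACACGA -> complement TGTGCT -> reversed TCGTGT
Fragment 3: template[12:18] = CCCCTA -> complement GGGGAT -> reversed TAGGGG
Fragment 4: template[18:24] = GGGATC -> complement CCCTAG -> reversed GATCCC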